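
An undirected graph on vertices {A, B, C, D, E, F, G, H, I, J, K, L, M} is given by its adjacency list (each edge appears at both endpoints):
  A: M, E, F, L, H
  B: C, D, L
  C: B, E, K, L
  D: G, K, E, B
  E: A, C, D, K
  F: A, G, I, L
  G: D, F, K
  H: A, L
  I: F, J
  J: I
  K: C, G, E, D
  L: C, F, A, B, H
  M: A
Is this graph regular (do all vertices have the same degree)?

No

Degrees: A:5, B:3, C:4, D:4, E:4, F:4, G:3, H:2, I:2, J:1, K:4, L:5, M:1
Vertex J has degree 1 while A has degree 5, so the graph is not regular.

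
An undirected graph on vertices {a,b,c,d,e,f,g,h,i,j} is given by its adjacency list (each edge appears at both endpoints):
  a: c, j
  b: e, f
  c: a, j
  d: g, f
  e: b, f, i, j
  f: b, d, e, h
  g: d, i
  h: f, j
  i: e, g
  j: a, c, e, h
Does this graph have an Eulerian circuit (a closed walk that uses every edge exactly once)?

Yes

Degrees: a:2, b:2, c:2, d:2, e:4, f:4, g:2, h:2, i:2, j:4
Every vertex has even degree and the edges form a single connected piece, so an Eulerian circuit exists.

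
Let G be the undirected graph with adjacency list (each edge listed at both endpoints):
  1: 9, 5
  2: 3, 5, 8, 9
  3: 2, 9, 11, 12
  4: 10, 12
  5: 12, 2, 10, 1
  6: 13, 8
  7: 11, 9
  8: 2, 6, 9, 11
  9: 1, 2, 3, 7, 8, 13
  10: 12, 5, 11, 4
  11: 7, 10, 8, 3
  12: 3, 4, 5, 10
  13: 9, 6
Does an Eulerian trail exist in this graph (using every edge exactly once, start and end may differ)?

Yes

Degrees: 1:2, 2:4, 3:4, 4:2, 5:4, 6:2, 7:2, 8:4, 9:6, 10:4, 11:4, 12:4, 13:2
Odd-degree vertices: none (0 total).
With 0 odd-degree vertices and all edges in one connected piece, an Eulerian trail exists.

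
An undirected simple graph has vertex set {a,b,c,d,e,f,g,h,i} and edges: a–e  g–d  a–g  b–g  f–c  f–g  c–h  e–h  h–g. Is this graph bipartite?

Yes

Color {c, e, g, i} black and {a, b, d, f, h} white. No edge joins two same-colored vertices, so the graph is bipartite.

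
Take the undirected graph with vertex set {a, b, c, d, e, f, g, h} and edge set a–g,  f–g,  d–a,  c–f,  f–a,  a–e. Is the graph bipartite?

a-f-g-a is an odd cycle (length 3), and a bipartite graph can contain only even cycles.

No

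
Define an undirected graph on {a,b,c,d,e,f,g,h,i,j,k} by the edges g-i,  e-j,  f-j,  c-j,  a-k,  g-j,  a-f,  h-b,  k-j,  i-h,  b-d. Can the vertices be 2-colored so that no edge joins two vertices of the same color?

Yes

Partition the vertices as {c, d, e, f, g, h, k} vs {a, b, i, j}. Each listed edge has one endpoint in each part, so the graph is bipartite.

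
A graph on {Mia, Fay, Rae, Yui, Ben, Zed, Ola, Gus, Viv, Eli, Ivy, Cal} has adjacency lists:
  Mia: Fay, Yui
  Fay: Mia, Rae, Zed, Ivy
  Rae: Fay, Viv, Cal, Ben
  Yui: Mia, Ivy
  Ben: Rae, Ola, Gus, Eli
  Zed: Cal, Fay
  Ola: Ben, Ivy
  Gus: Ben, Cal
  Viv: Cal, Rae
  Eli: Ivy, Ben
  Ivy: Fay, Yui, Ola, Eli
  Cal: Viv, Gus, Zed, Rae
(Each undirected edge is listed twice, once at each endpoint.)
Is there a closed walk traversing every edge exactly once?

Yes

Degrees: Mia:2, Fay:4, Rae:4, Yui:2, Ben:4, Zed:2, Ola:2, Gus:2, Viv:2, Eli:2, Ivy:4, Cal:4
Every vertex has even degree and the edges form a single connected piece, so an Eulerian circuit exists.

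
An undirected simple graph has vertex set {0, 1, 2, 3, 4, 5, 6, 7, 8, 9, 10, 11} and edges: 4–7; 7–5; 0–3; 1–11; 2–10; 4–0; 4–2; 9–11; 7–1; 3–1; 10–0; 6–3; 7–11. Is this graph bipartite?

No

1-7-11-1 is an odd cycle (length 3), and a bipartite graph can contain only even cycles.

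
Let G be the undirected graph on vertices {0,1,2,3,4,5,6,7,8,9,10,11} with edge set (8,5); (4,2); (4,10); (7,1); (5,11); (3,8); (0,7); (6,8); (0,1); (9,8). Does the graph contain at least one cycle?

|V| = 12, |E| = 10, number of components = 3.
Since 10 > 12 - 3, a cycle must exist; for instance 0-1-7-0.

Yes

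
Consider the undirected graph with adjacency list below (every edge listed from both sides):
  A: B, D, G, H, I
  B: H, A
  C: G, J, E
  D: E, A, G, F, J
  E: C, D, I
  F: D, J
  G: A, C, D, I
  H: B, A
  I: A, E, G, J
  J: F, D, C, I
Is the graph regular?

No

Degrees: A:5, B:2, C:3, D:5, E:3, F:2, G:4, H:2, I:4, J:4
Vertex B has degree 2 while A has degree 5, so the graph is not regular.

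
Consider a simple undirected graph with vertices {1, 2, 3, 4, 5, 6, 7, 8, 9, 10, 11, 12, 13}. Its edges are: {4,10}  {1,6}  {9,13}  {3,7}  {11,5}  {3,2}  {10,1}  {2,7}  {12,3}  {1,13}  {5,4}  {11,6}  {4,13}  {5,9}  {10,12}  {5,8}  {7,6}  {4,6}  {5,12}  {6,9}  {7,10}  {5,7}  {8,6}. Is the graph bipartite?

7-2-3-7 is an odd cycle (length 3), and a bipartite graph can contain only even cycles.

No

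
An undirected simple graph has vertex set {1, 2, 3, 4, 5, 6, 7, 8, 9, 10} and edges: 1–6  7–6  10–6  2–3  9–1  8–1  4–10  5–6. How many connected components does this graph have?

Component: {2, 3}
Component: {1, 4, 5, 6, 7, 8, 9, 10}

2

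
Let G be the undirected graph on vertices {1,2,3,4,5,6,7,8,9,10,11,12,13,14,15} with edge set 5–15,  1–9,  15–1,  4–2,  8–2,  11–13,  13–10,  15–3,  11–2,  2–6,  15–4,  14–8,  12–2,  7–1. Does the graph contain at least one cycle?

|V| = 15, |E| = 14, number of components = 1.
Since 14 = 15 - 1, the graph is a forest and contains no cycle.

No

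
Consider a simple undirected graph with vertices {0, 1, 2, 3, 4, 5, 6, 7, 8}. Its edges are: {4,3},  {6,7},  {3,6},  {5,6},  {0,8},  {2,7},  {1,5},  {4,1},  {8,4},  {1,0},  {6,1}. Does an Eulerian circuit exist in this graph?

Degrees: 0:2, 1:4, 2:1, 3:2, 4:3, 5:2, 6:4, 7:2, 8:2
Vertices with odd degree: 2, 4. An Eulerian circuit requires all degrees even.

No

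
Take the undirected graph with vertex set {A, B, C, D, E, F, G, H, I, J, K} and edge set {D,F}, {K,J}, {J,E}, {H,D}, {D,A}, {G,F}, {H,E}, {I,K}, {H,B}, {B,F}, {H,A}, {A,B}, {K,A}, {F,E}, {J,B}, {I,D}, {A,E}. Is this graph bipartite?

No

The cycle A-H-D-A has length 3, which is odd, so the graph is not bipartite.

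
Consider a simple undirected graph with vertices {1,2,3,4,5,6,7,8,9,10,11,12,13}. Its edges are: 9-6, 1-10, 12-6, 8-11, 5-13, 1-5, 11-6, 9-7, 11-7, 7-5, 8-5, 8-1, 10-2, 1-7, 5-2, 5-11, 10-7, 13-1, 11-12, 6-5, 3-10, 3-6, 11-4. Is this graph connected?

Starting from 1 and exploring outward reaches every vertex (1, 5, 13, 10, 7, 8, 2, 11, 6, 3, 9, 4, 12); the graph is connected.

Yes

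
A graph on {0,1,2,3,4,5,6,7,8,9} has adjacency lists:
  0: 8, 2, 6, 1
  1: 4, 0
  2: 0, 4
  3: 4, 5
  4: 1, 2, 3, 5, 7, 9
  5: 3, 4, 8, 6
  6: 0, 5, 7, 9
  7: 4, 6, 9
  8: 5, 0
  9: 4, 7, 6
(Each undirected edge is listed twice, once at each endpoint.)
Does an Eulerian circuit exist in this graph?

No

Degrees: 0:4, 1:2, 2:2, 3:2, 4:6, 5:4, 6:4, 7:3, 8:2, 9:3
7, 9 have odd degree; an Eulerian circuit needs every degree to be even, so none exists.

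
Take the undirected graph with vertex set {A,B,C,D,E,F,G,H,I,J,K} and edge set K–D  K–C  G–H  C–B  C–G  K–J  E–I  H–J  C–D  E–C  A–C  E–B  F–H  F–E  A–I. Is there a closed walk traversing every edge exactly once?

No

Degrees: A:2, B:2, C:6, D:2, E:4, F:2, G:2, H:3, I:2, J:2, K:3
H, K have odd degree; an Eulerian circuit needs every degree to be even, so none exists.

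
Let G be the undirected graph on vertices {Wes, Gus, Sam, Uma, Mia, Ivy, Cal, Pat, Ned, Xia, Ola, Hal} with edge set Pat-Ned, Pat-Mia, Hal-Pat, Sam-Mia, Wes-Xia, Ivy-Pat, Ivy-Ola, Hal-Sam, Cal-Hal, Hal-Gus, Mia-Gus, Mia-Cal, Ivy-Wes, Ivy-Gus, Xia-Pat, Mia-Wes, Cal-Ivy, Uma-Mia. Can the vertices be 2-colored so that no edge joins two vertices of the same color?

Yes

A valid 2-coloring puts {Mia, Ivy, Ned, Xia, Hal} on one side and {Wes, Gus, Sam, Uma, Cal, Pat, Ola} on the other; every edge crosses between the two sides.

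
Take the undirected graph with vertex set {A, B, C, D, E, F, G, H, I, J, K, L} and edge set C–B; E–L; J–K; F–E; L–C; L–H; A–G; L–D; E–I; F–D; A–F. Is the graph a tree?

The graph has 12 vertices and 11 edges.
It is not connected, so it is not a tree.

No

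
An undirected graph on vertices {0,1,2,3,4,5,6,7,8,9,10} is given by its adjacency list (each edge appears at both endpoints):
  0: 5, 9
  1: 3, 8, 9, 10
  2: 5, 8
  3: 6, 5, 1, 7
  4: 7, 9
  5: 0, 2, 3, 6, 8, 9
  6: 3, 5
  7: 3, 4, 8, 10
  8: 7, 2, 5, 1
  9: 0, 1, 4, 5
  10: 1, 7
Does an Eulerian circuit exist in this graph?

Degrees: 0:2, 1:4, 2:2, 3:4, 4:2, 5:6, 6:2, 7:4, 8:4, 9:4, 10:2
All degrees are even and the non-isolated vertices are connected — an Eulerian circuit exists.

Yes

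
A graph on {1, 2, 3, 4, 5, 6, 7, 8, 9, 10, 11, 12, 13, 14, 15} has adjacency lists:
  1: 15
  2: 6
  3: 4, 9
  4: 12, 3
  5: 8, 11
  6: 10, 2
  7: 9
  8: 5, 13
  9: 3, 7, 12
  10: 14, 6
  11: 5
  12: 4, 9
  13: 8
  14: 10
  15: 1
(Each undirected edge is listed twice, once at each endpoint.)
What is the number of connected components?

Component: {1, 15}
Component: {2, 6, 10, 14}
Component: {5, 8, 11, 13}
Component: {3, 4, 7, 9, 12}

4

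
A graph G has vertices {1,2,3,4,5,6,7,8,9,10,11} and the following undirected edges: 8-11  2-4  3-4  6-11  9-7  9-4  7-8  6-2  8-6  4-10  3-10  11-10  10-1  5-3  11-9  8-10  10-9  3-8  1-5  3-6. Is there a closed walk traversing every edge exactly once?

Degrees: 1:2, 2:2, 3:5, 4:4, 5:2, 6:4, 7:2, 8:5, 9:4, 10:6, 11:4
Vertices with odd degree: 3, 8. An Eulerian circuit requires all degrees even.

No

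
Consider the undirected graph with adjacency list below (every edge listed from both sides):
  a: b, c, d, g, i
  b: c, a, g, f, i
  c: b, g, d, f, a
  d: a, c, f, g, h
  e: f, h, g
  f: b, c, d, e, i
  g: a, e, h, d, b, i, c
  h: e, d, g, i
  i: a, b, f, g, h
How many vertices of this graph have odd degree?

Degrees: a:5, b:5, c:5, d:5, e:3, f:5, g:7, h:4, i:5
Odd-degree vertices: a, b, c, d, e, f, g, i.

8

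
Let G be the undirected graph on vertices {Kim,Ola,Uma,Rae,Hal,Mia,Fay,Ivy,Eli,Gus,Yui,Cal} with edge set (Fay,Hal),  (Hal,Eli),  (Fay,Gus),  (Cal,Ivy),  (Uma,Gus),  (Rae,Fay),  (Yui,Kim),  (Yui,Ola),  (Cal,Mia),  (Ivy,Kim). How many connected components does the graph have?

2

Component: {Kim, Ola, Mia, Ivy, Yui, Cal}
Component: {Uma, Rae, Hal, Fay, Eli, Gus}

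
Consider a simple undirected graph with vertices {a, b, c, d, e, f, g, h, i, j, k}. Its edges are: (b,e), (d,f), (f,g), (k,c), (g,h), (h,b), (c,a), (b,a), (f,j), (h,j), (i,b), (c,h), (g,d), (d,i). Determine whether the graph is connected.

Starting from a and exploring outward reaches every vertex (a, c, b, h, k, i, e, j, g, d, f); the graph is connected.

Yes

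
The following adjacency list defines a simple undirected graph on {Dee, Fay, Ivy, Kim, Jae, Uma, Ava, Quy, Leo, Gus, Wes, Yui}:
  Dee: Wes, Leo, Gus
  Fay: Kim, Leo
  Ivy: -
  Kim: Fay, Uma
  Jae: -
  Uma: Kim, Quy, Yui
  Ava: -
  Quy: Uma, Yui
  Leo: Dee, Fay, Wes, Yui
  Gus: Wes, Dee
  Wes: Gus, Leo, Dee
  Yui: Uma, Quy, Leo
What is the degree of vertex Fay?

Neighbors of Fay: Kim, Leo.

2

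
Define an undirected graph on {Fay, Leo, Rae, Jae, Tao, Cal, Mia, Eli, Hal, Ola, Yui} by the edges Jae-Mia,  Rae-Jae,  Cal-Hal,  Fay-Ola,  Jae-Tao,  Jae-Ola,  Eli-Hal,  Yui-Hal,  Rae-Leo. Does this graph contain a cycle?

No

The graph has 11 vertices, 9 edges, and 2 connected components.
A forest on 11 vertices with 2 components has exactly 9 edges, which matches — so no cycle.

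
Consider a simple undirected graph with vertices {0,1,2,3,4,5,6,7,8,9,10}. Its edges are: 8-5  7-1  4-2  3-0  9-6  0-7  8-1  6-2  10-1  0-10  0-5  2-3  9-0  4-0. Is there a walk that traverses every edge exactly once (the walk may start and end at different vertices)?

Yes

Degrees: 0:6, 1:3, 2:3, 3:2, 4:2, 5:2, 6:2, 7:2, 8:2, 9:2, 10:2
Odd-degree vertices: 1, 2 (2 total).
With 2 odd-degree vertices and all edges in one connected piece, an Eulerian trail exists (from 1 to 2).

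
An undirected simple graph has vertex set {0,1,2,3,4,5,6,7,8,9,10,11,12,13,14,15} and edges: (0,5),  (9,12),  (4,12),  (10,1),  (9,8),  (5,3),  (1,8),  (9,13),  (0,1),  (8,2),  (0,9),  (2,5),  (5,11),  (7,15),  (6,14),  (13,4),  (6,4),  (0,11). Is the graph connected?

No

Component: {7, 15}
Component: {0, 1, 2, 3, 4, 5, 6, 8, 9, 10, 11, 12, 13, 14}
There are 2 separate components, so the graph is not connected.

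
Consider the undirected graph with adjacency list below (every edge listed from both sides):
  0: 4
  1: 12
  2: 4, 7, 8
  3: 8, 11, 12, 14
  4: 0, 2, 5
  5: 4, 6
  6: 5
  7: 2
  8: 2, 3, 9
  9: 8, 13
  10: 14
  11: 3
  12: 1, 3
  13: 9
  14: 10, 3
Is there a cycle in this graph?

The graph has 15 vertices, 14 edges, and 1 connected component.
Since 14 = 15 - 1, the graph is a forest and contains no cycle.

No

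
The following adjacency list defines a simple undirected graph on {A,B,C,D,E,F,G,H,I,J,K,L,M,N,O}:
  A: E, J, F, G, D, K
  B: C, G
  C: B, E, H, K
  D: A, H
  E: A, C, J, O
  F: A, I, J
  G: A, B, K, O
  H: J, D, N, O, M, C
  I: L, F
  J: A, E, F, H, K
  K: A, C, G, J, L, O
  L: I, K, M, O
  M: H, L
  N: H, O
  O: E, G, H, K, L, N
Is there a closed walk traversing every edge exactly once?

Degrees: A:6, B:2, C:4, D:2, E:4, F:3, G:4, H:6, I:2, J:5, K:6, L:4, M:2, N:2, O:6
F, J have odd degree; an Eulerian circuit needs every degree to be even, so none exists.

No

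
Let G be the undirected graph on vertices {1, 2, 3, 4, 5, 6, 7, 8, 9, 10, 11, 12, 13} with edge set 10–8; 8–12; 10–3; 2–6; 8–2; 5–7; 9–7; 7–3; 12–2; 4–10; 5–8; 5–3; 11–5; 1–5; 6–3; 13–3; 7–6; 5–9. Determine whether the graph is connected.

Yes

A breadth-first search from 1 visits 1, 5, 7, 8, 11, 9, 3, 6, 10, 12, 2, 13, 4 — all 13 vertices — so the graph is connected.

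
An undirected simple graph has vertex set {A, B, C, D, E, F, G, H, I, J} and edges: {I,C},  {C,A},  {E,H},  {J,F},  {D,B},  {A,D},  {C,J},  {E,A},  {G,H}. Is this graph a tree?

|V| = 10, |E| = 9.
Connected and |E| = |V| - 1, which characterizes a tree.

Yes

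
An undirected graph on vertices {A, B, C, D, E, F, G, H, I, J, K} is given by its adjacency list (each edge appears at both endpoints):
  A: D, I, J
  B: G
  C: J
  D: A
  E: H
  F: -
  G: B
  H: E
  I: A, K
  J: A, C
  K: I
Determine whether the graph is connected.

No

Component: {F}
Component: {B, G}
Component: {E, H}
Component: {A, C, D, I, J, K}
No edge joins these 4 groups, so the graph is disconnected.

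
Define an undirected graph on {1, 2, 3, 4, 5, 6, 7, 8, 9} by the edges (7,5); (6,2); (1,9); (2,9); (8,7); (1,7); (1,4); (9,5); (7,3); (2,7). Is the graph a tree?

The graph has 9 vertices and 10 edges.
A tree on 9 vertices has exactly 8 edges; this graph has 10, so it contains a cycle and is not a tree.

No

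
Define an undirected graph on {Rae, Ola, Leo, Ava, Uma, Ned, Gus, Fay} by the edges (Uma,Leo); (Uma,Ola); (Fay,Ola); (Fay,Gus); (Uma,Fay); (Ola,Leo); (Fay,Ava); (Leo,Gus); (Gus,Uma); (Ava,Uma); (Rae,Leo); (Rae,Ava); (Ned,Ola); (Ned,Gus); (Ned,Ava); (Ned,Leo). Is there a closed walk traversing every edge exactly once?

No

Degrees: Rae:2, Ola:4, Leo:5, Ava:4, Uma:5, Ned:4, Gus:4, Fay:4
Vertices with odd degree: Leo, Uma. An Eulerian circuit requires all degrees even.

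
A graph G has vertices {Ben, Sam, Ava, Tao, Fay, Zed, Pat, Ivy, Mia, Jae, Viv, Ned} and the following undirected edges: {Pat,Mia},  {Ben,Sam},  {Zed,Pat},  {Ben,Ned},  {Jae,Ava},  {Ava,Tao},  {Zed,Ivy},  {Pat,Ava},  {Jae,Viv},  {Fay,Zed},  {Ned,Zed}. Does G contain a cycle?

|V| = 12, |E| = 11, number of components = 1.
Since 11 = 12 - 1, the graph is a forest and contains no cycle.

No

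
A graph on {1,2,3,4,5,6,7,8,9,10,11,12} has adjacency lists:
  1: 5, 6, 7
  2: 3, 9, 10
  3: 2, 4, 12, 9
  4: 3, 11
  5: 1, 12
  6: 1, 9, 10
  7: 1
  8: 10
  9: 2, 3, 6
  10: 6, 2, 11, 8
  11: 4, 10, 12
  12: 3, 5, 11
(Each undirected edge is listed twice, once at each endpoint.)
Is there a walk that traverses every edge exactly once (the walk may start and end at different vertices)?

No

Degrees: 1:3, 2:3, 3:4, 4:2, 5:2, 6:3, 7:1, 8:1, 9:3, 10:4, 11:3, 12:3
Odd-degree vertices: 1, 2, 6, 7, 8, 9, 11, 12 (8 total).
With 8 odd-degree vertices (more than two), no single trail can use every edge.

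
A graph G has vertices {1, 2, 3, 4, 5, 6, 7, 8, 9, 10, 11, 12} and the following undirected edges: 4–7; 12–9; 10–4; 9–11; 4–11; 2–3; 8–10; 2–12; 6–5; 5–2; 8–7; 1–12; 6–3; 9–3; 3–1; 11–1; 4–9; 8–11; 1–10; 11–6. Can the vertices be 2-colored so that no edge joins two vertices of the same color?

The cycle 11-4-9-11 has length 3, which is odd, so the graph is not bipartite.

No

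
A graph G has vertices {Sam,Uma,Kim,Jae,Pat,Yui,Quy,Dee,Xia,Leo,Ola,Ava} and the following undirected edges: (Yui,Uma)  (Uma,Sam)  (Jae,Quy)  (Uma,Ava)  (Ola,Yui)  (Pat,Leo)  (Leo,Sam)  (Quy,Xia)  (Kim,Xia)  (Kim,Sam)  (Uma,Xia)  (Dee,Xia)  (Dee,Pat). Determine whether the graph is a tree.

|V| = 12, |E| = 13.
A tree on 12 vertices has exactly 11 edges; this graph has 13, so it contains a cycle and is not a tree.

No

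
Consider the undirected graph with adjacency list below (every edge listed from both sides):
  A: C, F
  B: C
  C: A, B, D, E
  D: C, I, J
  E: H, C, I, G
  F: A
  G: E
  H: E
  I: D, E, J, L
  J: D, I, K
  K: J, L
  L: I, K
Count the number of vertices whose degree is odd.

Degrees: A:2, B:1, C:4, D:3, E:4, F:1, G:1, H:1, I:4, J:3, K:2, L:2
Odd-degree vertices: B, D, F, G, H, J.

6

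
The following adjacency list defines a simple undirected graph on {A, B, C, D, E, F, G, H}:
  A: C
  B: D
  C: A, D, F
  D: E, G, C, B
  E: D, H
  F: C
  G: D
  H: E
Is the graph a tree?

|V| = 8, |E| = 7.
It is connected with exactly 7 edges, hence acyclic — it is a tree.

Yes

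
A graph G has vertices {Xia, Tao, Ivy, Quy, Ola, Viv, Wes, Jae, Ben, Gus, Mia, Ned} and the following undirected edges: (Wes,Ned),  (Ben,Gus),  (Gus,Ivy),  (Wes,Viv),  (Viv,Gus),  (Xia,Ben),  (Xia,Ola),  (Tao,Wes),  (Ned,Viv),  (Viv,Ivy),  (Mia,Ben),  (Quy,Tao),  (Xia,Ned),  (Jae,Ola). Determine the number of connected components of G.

Component: {Xia, Tao, Ivy, Quy, Ola, Viv, Wes, Jae, Ben, Gus, Mia, Ned}

1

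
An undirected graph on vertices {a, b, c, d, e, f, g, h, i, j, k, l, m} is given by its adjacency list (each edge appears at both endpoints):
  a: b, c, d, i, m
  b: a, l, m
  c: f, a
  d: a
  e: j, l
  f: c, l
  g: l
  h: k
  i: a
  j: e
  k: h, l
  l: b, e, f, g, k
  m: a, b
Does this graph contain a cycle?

The graph has 13 vertices, 14 edges, and 1 connected component.
Since 14 > 13 - 1, a cycle must exist; for instance a-c-f-l-b-a.

Yes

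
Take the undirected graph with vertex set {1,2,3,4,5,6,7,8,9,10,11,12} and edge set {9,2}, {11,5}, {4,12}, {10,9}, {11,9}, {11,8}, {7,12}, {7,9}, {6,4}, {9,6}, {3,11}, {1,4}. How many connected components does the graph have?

1

Component: {1, 2, 3, 4, 5, 6, 7, 8, 9, 10, 11, 12}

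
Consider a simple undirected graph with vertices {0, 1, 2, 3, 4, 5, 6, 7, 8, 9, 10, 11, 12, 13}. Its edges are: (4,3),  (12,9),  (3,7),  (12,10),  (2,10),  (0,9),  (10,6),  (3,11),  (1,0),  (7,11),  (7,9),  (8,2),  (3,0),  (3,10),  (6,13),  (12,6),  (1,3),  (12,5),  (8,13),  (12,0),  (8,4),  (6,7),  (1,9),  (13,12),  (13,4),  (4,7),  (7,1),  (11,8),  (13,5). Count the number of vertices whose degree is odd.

Degrees: 0:4, 1:4, 2:2, 3:6, 4:4, 5:2, 6:4, 7:6, 8:4, 9:4, 10:4, 11:3, 12:6, 13:5
Odd-degree vertices: 11, 13.

2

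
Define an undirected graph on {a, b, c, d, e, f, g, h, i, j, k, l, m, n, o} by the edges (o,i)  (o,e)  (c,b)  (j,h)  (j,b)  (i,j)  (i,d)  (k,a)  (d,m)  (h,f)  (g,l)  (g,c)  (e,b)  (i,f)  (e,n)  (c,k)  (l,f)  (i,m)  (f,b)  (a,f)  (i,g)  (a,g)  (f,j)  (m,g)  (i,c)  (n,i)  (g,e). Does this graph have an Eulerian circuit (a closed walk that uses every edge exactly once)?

Degrees: a:3, b:4, c:4, d:2, e:4, f:6, g:6, h:2, i:8, j:4, k:2, l:2, m:3, n:2, o:2
Vertices with odd degree: a, m. An Eulerian circuit requires all degrees even.

No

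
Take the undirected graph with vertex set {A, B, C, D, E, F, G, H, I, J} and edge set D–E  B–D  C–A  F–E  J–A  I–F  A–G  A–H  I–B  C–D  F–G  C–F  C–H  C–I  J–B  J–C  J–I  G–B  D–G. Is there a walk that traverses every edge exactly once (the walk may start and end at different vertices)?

Degrees: A:4, B:4, C:6, D:4, E:2, F:4, G:4, H:2, I:4, J:4
Odd-degree vertices: none (0 total).
The non-isolated vertices are connected and exactly 0 have odd degree, so an Eulerian trail exists.

Yes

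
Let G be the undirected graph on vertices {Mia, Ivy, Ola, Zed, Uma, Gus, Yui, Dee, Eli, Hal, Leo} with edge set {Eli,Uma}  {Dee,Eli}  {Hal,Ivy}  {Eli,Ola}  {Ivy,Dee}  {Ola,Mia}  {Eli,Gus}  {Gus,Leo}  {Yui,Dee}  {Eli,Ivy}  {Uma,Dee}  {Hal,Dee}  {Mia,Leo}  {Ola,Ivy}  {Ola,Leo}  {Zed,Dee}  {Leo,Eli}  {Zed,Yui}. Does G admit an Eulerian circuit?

Yes

Degrees: Mia:2, Ivy:4, Ola:4, Zed:2, Uma:2, Gus:2, Yui:2, Dee:6, Eli:6, Hal:2, Leo:4
Every vertex has even degree and the edges form a single connected piece, so an Eulerian circuit exists.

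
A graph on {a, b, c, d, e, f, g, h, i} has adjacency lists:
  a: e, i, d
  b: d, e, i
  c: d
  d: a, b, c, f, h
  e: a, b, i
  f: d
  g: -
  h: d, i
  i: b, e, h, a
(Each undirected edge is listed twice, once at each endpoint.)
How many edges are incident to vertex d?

Neighbors of d: a, b, c, f, h.

5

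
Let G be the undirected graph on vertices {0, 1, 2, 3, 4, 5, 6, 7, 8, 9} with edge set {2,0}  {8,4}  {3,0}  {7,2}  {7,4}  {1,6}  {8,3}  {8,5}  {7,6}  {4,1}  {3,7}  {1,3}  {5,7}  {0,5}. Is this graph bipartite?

A valid 2-coloring puts {2, 3, 4, 5, 6, 9} on one side and {0, 1, 7, 8} on the other; every edge crosses between the two sides.

Yes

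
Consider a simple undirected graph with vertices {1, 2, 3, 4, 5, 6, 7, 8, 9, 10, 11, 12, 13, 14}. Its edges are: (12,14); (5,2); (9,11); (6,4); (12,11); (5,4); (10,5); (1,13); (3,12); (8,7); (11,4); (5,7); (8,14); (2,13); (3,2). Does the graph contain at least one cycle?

The graph has 14 vertices, 15 edges, and 1 connected component.
Since 15 > 14 - 1, a cycle must exist; for instance 5-7-8-14-12-11-4-5.

Yes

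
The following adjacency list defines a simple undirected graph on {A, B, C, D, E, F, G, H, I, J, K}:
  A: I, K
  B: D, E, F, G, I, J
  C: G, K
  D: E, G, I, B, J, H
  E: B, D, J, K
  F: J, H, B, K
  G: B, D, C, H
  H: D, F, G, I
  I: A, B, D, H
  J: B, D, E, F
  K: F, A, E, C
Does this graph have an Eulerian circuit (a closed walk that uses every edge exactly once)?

Degrees: A:2, B:6, C:2, D:6, E:4, F:4, G:4, H:4, I:4, J:4, K:4
All degrees are even and the non-isolated vertices are connected — an Eulerian circuit exists.

Yes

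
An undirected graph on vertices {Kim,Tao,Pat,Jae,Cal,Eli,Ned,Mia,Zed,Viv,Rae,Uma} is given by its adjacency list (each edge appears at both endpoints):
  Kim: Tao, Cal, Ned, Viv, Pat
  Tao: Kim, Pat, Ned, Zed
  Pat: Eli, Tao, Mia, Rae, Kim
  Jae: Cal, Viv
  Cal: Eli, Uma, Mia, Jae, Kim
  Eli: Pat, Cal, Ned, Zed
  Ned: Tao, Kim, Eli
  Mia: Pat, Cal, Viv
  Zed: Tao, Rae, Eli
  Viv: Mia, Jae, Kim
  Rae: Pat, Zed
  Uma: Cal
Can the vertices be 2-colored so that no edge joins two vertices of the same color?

No

Ned-Tao-Kim-Ned is an odd cycle (length 3), and a bipartite graph can contain only even cycles.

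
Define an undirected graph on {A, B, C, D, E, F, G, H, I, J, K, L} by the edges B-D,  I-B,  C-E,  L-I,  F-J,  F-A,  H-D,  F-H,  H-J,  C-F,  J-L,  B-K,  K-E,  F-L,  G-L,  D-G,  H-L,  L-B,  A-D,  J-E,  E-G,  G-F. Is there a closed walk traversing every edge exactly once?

Degrees: A:2, B:4, C:2, D:4, E:4, F:6, G:4, H:4, I:2, J:4, K:2, L:6
Every vertex has even degree and the edges form a single connected piece, so an Eulerian circuit exists.

Yes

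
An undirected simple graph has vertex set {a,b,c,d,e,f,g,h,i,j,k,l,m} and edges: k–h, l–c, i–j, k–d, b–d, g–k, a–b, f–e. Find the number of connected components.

Component: {m}
Component: {c, l}
Component: {e, f}
Component: {i, j}
Component: {a, b, d, g, h, k}

5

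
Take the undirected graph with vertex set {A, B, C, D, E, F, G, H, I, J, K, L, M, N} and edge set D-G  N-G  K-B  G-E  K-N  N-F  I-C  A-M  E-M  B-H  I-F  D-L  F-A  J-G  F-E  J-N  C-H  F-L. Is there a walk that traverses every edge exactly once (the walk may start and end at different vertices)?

Yes

Degrees: A:2, B:2, C:2, D:2, E:3, F:5, G:4, H:2, I:2, J:2, K:2, L:2, M:2, N:4
Odd-degree vertices: E, F (2 total).
The non-isolated vertices are connected and exactly 2 have odd degree, so an Eulerian trail exists (from E to F).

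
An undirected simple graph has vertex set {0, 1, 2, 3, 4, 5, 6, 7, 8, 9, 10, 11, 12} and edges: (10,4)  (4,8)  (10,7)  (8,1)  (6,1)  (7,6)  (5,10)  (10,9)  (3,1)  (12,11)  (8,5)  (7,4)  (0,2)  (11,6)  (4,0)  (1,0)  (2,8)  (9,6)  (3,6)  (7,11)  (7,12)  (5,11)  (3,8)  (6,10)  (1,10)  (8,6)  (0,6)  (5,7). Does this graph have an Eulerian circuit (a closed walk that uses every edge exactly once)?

Degrees: 0:4, 1:5, 2:2, 3:3, 4:4, 5:4, 6:8, 7:6, 8:6, 9:2, 10:6, 11:4, 12:2
Vertices with odd degree: 1, 3. An Eulerian circuit requires all degrees even.

No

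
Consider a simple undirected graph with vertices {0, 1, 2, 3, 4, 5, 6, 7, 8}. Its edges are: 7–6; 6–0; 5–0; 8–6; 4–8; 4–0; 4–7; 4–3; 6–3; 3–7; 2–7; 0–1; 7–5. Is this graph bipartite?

7-3-6-7 is an odd cycle (length 3), and a bipartite graph can contain only even cycles.

No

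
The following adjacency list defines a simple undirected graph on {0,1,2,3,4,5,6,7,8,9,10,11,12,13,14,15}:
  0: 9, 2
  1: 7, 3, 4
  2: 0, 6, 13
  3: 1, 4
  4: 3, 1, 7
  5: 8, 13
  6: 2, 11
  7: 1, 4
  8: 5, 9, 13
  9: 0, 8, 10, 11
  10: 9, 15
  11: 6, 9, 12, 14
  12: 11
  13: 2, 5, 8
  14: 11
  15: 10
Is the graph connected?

Component: {1, 3, 4, 7}
Component: {0, 2, 5, 6, 8, 9, 10, 11, 12, 13, 14, 15}
No edge joins these 2 groups, so the graph is disconnected.

No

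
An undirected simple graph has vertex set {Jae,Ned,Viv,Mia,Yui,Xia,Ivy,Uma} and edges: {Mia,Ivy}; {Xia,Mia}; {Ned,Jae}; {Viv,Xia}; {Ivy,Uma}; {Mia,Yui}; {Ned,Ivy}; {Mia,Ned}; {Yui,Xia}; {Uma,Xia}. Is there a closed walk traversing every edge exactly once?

Degrees: Jae:1, Ned:3, Viv:1, Mia:4, Yui:2, Xia:4, Ivy:3, Uma:2
Jae, Ned, Viv, Ivy have odd degree; an Eulerian circuit needs every degree to be even, so none exists.

No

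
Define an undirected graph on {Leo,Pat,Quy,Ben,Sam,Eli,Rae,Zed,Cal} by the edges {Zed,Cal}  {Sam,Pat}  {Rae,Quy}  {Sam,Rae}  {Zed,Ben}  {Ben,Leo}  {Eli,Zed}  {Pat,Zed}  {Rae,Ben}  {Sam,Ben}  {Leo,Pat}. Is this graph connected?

A breadth-first search from Leo visits Leo, Ben, Pat, Zed, Sam, Rae, Eli, Cal, Quy — all 9 vertices — so the graph is connected.

Yes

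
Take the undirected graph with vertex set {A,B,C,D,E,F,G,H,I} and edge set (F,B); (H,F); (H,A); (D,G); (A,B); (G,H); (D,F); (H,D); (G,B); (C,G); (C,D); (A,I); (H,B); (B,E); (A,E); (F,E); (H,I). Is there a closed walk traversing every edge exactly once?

No

Degrees: A:4, B:5, C:2, D:4, E:3, F:4, G:4, H:6, I:2
B, E have odd degree; an Eulerian circuit needs every degree to be even, so none exists.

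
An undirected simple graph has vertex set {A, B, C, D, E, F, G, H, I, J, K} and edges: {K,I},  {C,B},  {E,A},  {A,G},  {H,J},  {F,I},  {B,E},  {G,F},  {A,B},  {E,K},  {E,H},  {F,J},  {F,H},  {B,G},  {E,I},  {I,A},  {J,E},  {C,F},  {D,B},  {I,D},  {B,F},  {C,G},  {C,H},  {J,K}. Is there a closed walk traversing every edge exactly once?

No

Degrees: A:4, B:6, C:4, D:2, E:6, F:6, G:4, H:4, I:5, J:4, K:3
I, K have odd degree; an Eulerian circuit needs every degree to be even, so none exists.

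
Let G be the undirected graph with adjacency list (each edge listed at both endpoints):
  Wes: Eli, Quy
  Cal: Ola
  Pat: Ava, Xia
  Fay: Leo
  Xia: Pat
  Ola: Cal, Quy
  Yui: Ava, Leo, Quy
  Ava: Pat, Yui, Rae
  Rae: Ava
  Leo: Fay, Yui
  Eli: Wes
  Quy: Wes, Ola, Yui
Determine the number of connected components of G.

1

Component: {Wes, Cal, Pat, Fay, Xia, Ola, Yui, Ava, Rae, Leo, Eli, Quy}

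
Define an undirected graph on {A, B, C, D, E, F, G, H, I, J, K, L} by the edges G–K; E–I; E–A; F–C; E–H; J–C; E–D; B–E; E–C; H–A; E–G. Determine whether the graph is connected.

Component: {L}
Component: {A, B, C, D, E, F, G, H, I, J, K}
No edge joins these 2 groups, so the graph is disconnected.

No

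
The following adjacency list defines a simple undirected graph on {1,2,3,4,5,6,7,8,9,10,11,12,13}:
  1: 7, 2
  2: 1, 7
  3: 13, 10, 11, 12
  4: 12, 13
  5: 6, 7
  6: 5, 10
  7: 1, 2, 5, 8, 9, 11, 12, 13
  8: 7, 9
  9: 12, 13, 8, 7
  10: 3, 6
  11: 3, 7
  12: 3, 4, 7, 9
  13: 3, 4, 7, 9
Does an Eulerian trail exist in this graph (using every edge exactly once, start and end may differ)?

Degrees: 1:2, 2:2, 3:4, 4:2, 5:2, 6:2, 7:8, 8:2, 9:4, 10:2, 11:2, 12:4, 13:4
Odd-degree vertices: none (0 total).
With 0 odd-degree vertices and all edges in one connected piece, an Eulerian trail exists.

Yes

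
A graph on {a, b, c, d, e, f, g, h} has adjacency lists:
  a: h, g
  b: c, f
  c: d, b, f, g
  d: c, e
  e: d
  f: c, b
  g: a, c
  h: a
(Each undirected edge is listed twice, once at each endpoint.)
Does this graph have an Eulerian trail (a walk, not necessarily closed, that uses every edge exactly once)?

Yes

Degrees: a:2, b:2, c:4, d:2, e:1, f:2, g:2, h:1
Odd-degree vertices: e, h (2 total).
The non-isolated vertices are connected and exactly 2 have odd degree, so an Eulerian trail exists (from e to h).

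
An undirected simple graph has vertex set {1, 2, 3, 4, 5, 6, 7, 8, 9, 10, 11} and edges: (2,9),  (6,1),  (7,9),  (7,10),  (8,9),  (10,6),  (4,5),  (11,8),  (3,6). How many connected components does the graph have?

Component: {4, 5}
Component: {1, 2, 3, 6, 7, 8, 9, 10, 11}

2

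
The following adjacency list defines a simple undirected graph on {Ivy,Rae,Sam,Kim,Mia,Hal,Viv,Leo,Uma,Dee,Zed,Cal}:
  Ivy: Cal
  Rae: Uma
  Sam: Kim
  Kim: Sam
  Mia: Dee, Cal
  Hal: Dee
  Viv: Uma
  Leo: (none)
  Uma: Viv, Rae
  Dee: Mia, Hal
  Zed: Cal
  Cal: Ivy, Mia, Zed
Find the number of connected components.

Component: {Leo}
Component: {Sam, Kim}
Component: {Rae, Viv, Uma}
Component: {Ivy, Mia, Hal, Dee, Zed, Cal}

4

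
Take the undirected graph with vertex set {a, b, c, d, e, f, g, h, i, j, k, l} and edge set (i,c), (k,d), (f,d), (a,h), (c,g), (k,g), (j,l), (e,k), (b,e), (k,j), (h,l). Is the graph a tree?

The graph has 12 vertices and 11 edges.
It is connected with exactly 11 edges, hence acyclic — it is a tree.

Yes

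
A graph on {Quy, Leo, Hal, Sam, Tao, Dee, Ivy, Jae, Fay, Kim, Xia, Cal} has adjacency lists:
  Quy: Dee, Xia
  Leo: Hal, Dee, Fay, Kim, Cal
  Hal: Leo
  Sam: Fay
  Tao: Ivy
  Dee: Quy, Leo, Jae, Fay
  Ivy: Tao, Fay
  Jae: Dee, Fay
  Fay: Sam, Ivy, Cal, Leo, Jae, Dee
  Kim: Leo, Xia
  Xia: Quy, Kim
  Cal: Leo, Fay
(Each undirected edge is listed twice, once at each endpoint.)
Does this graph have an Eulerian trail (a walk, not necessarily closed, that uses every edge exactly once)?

Degrees: Quy:2, Leo:5, Hal:1, Sam:1, Tao:1, Dee:4, Ivy:2, Jae:2, Fay:6, Kim:2, Xia:2, Cal:2
Odd-degree vertices: Leo, Hal, Sam, Tao (4 total).
An Eulerian trail requires 0 or 2 odd-degree vertices; here there are 4.

No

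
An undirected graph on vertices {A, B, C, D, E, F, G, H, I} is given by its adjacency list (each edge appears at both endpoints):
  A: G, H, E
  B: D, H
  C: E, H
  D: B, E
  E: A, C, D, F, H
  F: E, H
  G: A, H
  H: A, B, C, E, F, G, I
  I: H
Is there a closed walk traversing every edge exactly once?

Degrees: A:3, B:2, C:2, D:2, E:5, F:2, G:2, H:7, I:1
Vertices with odd degree: A, E, H, I. An Eulerian circuit requires all degrees even.

No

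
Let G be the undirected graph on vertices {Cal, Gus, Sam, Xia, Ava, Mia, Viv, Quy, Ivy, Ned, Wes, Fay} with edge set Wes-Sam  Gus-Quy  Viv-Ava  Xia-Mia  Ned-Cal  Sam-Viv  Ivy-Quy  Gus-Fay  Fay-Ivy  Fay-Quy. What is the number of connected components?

4

Component: {Cal, Ned}
Component: {Xia, Mia}
Component: {Gus, Quy, Ivy, Fay}
Component: {Sam, Ava, Viv, Wes}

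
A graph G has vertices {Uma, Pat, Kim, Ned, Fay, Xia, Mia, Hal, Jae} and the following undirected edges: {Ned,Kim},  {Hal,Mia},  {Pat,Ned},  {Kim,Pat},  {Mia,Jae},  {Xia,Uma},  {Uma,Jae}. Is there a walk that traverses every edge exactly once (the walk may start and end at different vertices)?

Degrees: Uma:2, Pat:2, Kim:2, Ned:2, Fay:0, Xia:1, Mia:2, Hal:1, Jae:2
Odd-degree vertices: Xia, Hal (2 total).
The edges lie in more than one component, so no single trail can cover them all.

No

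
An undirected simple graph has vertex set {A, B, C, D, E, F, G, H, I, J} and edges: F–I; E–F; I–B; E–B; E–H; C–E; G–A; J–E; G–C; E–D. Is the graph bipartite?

Color {E, G, I} black and {A, B, C, D, F, H, J} white. No edge joins two same-colored vertices, so the graph is bipartite.

Yes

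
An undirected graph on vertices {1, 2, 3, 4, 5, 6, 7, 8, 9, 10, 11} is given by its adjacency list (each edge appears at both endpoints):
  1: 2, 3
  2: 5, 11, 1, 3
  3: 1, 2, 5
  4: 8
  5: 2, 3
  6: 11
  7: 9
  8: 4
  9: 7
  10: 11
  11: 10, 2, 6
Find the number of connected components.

Component: {4, 8}
Component: {7, 9}
Component: {1, 2, 3, 5, 6, 10, 11}

3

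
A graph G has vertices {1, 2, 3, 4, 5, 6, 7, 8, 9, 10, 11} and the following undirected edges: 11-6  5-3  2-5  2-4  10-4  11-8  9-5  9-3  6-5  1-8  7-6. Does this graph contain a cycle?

The graph has 11 vertices, 11 edges, and 1 connected component.
One cycle is 5-3-9-5.

Yes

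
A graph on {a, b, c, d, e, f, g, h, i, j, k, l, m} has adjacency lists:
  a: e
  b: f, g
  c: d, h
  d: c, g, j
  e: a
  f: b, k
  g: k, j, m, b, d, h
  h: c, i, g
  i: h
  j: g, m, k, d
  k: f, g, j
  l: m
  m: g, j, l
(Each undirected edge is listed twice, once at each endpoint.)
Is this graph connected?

Component: {a, e}
Component: {b, c, d, f, g, h, i, j, k, l, m}
No edge joins these 2 groups, so the graph is disconnected.

No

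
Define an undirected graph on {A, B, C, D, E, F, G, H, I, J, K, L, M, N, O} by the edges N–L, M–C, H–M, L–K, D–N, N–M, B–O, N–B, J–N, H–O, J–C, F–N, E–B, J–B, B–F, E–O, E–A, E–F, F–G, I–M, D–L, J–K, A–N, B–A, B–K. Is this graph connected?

Yes

A breadth-first search from A visits A, N, B, E, M, D, F, J, L, O, K, C, I, H, G — all 15 vertices — so the graph is connected.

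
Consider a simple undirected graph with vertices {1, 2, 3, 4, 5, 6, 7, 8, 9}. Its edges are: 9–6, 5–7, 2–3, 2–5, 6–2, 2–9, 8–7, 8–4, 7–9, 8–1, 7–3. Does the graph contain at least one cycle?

Yes

|V| = 9, |E| = 11, number of components = 1.
Since 11 > 9 - 1, a cycle must exist; for instance 7-5-2-6-9-7.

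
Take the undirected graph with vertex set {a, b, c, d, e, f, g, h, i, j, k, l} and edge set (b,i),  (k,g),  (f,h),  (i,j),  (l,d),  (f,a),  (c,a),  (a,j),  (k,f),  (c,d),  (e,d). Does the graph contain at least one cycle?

No

|V| = 12, |E| = 11, number of components = 1.
A forest on 12 vertices with 1 component has exactly 11 edges, which matches — so no cycle.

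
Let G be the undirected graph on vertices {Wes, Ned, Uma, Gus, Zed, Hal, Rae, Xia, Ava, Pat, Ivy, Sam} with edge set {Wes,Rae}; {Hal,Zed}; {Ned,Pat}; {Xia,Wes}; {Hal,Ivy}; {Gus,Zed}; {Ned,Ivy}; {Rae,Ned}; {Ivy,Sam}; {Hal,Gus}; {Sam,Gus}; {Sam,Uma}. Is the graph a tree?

No

The graph has 12 vertices and 12 edges.
It is not connected, so it is not a tree.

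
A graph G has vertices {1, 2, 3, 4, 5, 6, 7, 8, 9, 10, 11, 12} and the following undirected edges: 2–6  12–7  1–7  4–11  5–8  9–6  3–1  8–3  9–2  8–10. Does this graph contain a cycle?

Yes

The graph has 12 vertices, 10 edges, and 3 connected components.
Since 10 > 12 - 3, a cycle must exist; for instance 2-6-9-2.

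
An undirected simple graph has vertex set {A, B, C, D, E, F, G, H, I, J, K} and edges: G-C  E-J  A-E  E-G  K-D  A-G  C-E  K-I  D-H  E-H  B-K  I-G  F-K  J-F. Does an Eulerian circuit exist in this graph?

No

Degrees: A:2, B:1, C:2, D:2, E:5, F:2, G:4, H:2, I:2, J:2, K:4
Vertices with odd degree: B, E. An Eulerian circuit requires all degrees even.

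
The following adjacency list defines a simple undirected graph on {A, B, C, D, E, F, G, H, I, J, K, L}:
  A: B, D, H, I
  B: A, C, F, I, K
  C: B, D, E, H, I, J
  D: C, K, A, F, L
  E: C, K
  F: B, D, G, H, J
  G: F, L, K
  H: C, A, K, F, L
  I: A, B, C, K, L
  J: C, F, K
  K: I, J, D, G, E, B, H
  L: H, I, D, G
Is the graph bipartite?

No

I-B-A-I is an odd cycle (length 3), and a bipartite graph can contain only even cycles.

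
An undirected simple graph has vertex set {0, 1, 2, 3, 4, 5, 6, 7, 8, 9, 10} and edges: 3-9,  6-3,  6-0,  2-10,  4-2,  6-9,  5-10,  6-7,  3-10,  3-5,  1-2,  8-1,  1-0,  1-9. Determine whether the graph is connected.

Yes

A breadth-first search from 0 visits 0, 6, 1, 3, 7, 9, 8, 2, 5, 10, 4 — all 11 vertices — so the graph is connected.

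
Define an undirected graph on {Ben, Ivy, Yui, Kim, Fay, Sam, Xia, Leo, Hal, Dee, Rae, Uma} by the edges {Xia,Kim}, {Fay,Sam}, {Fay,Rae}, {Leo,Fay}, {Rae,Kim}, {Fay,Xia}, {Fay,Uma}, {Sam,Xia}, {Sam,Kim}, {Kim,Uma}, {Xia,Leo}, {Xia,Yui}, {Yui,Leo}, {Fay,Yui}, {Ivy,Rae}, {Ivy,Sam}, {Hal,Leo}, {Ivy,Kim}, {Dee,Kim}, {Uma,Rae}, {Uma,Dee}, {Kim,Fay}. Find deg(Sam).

4

Neighbors of Sam: Ivy, Kim, Fay, Xia.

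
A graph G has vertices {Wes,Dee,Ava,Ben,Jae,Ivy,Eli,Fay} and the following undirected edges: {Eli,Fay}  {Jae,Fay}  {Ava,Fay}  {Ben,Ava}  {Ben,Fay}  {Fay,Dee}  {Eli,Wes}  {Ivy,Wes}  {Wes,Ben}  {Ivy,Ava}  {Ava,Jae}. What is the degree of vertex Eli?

2

Neighbors of Eli: Wes, Fay.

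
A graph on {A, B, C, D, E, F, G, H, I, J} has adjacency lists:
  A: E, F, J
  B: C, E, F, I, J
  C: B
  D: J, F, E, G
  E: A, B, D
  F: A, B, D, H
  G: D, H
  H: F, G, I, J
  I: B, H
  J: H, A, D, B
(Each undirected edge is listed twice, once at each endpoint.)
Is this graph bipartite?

Yes

Color {C, E, F, G, I, J} black and {A, B, D, H} white. No edge joins two same-colored vertices, so the graph is bipartite.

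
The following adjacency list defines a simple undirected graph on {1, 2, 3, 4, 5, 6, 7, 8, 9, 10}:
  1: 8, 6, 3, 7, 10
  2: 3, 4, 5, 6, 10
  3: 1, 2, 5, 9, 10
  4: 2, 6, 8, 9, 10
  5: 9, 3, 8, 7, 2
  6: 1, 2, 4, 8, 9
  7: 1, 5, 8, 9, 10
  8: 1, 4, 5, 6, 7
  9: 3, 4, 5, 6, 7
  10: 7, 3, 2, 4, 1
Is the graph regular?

Degrees: 1:5, 2:5, 3:5, 4:5, 5:5, 6:5, 7:5, 8:5, 9:5, 10:5
All degrees equal 5; the graph is regular.

Yes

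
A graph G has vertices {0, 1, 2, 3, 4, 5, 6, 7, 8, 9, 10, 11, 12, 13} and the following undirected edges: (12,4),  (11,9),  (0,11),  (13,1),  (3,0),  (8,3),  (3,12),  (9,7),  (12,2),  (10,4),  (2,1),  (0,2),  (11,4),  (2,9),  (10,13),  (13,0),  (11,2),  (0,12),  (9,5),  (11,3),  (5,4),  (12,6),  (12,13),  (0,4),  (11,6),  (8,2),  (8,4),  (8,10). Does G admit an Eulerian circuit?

Degrees: 0:6, 1:2, 2:6, 3:4, 4:6, 5:2, 6:2, 7:1, 8:4, 9:4, 10:3, 11:6, 12:6, 13:4
Vertices with odd degree: 7, 10. An Eulerian circuit requires all degrees even.

No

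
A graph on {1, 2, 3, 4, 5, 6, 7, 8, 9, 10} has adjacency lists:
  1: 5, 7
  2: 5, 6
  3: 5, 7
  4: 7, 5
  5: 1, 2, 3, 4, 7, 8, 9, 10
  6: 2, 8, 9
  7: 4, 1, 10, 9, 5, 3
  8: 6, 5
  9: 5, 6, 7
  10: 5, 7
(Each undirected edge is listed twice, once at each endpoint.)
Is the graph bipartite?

7-5-10-7 is an odd cycle (length 3), and a bipartite graph can contain only even cycles.

No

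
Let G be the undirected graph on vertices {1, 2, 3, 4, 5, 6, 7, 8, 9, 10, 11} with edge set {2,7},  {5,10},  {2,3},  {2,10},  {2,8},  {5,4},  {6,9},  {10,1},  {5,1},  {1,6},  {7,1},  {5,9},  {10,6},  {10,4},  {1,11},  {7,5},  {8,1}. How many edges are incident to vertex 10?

Neighbors of 10: 1, 2, 4, 5, 6.

5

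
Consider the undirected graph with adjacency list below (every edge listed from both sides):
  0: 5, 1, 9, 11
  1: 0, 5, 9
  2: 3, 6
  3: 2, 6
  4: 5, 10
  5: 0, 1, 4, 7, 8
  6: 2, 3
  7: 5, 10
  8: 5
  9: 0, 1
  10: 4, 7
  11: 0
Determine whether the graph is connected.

No

Component: {2, 3, 6}
Component: {0, 1, 4, 5, 7, 8, 9, 10, 11}
No edge joins these 2 groups, so the graph is disconnected.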